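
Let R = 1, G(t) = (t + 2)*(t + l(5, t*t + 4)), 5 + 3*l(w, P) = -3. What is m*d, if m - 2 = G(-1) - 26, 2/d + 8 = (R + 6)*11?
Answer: -166/207 ≈ -0.80193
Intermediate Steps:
l(w, P) = -8/3 (l(w, P) = -5/3 + (1/3)*(-3) = -5/3 - 1 = -8/3)
G(t) = (2 + t)*(-8/3 + t) (G(t) = (t + 2)*(t - 8/3) = (2 + t)*(-8/3 + t))
d = 2/69 (d = 2/(-8 + (1 + 6)*11) = 2/(-8 + 7*11) = 2/(-8 + 77) = 2/69 ≈ 0.028986)
m = -83/3 (m = 2 + ((-16/3 + (-1)**2 - 2/3*(-1)) - 26) = 2 + ((-16/3 + 1 + 2/3) - 26) = 2 + (-11/3 - 26) = 2 - 89/3 = -83/3 ≈ -27.667)
m*d = -83/3*2/69 = -166/207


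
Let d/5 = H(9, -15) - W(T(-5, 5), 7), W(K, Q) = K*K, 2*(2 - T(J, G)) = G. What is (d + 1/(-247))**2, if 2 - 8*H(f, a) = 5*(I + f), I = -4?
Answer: 953759689/3904576 ≈ 244.27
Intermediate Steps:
T(J, G) = 2 - G/2
W(K, Q) = K**2
H(f, a) = 11/4 - 5*f/8 (H(f, a) = 1/4 - 5*(-4 + f)/8 = 1/4 - (-20 + 5*f)/8 = 1/4 + (5/2 - 5*f/8) = 11/4 - 5*f/8)
d = -125/8 (d = 5*((11/4 - 5/8*9) - (2 - 1/2*5)**2) = 5*((11/4 - 45/8) - (2 - 5/2)**2) = 5*(-23/8 - (-1/2)**2) = 5*(-23/8 - 1*1/4) = 5*(-23/8 - 1/4) = 5*(-25/8) = -125/8 ≈ -15.625)
(d + 1/(-247))**2 = (-125/8 + 1/(-247))**2 = (-125/8 - 1/247)**2 = (-30883/1976)**2 = 953759689/3904576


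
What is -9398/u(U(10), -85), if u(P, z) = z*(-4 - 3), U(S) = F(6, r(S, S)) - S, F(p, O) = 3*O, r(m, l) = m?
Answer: -9398/595 ≈ -15.795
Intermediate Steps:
U(S) = 2*S (U(S) = 3*S - S = 2*S)
u(P, z) = -7*z (u(P, z) = z*(-7) = -7*z)
-9398/u(U(10), -85) = -9398/((-7*(-85))) = -9398/595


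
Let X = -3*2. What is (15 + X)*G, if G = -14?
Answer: -126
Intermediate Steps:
X = -6
(15 + X)*G = (15 - 6)*(-14) = 9*(-14) = -126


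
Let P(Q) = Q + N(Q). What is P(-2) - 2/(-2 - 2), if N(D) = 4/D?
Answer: -7/2 ≈ -3.5000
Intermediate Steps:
P(Q) = Q + 4/Q
P(-2) - 2/(-2 - 2) = (-2 + 4/(-2)) - 2/(-2 - 2) = (-2 + 4*(-½)) - 2/(-4) = (-2 - 2) - 2*(-¼) = -4 + ½ = -7/2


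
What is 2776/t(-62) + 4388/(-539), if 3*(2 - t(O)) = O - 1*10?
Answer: 691088/7007 ≈ 98.628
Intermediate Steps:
t(O) = 16/3 - O/3 (t(O) = 2 - (O - 1*10)/3 = 2 - (O - 10)/3 = 2 - (-10 + O)/3 = 2 + (10/3 - O/3) = 16/3 - O/3)
2776/t(-62) + 4388/(-539) = 2776/(16/3 - ⅓*(-62)) + 4388/(-539) = 2776/(16/3 + 62/3) + 4388*(-1/539) = 2776/26 - 4388/539 = 2776*(1/26) - 4388/539 = 1388/13 - 4388/539 = 691088/7007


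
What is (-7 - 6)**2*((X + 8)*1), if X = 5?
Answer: 2197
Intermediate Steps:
(-7 - 6)**2*((X + 8)*1) = (-7 - 6)**2*((5 + 8)*1) = (-13)**2*(13*1) = 169*13 = 2197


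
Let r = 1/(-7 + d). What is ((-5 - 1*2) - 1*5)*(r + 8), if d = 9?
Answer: -102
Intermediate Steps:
r = ½ (r = 1/(-7 + 9) = 1/2 = ½ ≈ 0.50000)
((-5 - 1*2) - 1*5)*(r + 8) = ((-5 - 1*2) - 1*5)*(½ + 8) = ((-5 - 2) - 5)*(17/2) = (-7 - 5)*(17/2) = -12*17/2 = -102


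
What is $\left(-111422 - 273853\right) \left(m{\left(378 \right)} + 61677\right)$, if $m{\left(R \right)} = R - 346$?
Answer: $-23774934975$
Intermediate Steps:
$m{\left(R \right)} = -346 + R$ ($m{\left(R \right)} = R - 346 = -346 + R$)
$\left(-111422 - 273853\right) \left(m{\left(378 \right)} + 61677\right) = \left(-111422 - 273853\right) \left(\left(-346 + 378\right) + 61677\right) = - 385275 \left(32 + 61677\right) = \left(-385275\right) 61709 = -23774934975$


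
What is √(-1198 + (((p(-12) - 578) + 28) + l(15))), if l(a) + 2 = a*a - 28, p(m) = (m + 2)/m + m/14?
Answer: I*√2739534/42 ≈ 39.408*I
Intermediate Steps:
p(m) = m/14 + (2 + m)/m (p(m) = (2 + m)/m + m*(1/14) = (2 + m)/m + m/14 = m/14 + (2 + m)/m)
l(a) = -30 + a² (l(a) = -2 + (a*a - 28) = -2 + (a² - 28) = -2 + (-28 + a²) = -30 + a²)
√(-1198 + (((p(-12) - 578) + 28) + l(15))) = √(-1198 + ((((1 + 2/(-12) + (1/14)*(-12)) - 578) + 28) + (-30 + 15²))) = √(-1198 + ((((1 + 2*(-1/12) - 6/7) - 578) + 28) + (-30 + 225))) = √(-1198 + ((((1 - ⅙ - 6/7) - 578) + 28) + 195)) = √(-1198 + (((-1/42 - 578) + 28) + 195)) = √(-1198 + ((-24277/42 + 28) + 195)) = √(-1198 + (-23101/42 + 195)) = √(-1198 - 14911/42) = √(-65227/42) = I*√2739534/42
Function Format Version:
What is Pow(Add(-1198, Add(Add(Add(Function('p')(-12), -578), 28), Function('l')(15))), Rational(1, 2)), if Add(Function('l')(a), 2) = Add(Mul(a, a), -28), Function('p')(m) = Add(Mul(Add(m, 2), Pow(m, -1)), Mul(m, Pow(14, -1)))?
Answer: Mul(Rational(1, 42), I, Pow(2739534, Rational(1, 2))) ≈ Mul(39.408, I)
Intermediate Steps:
Function('p')(m) = Add(Mul(Rational(1, 14), m), Mul(Pow(m, -1), Add(2, m))) (Function('p')(m) = Add(Mul(Add(2, m), Pow(m, -1)), Mul(m, Rational(1, 14))) = Add(Mul(Pow(m, -1), Add(2, m)), Mul(Rational(1, 14), m)) = Add(Mul(Rational(1, 14), m), Mul(Pow(m, -1), Add(2, m))))
Function('l')(a) = Add(-30, Pow(a, 2)) (Function('l')(a) = Add(-2, Add(Mul(a, a), -28)) = Add(-2, Add(Pow(a, 2), -28)) = Add(-2, Add(-28, Pow(a, 2))) = Add(-30, Pow(a, 2)))
Pow(Add(-1198, Add(Add(Add(Function('p')(-12), -578), 28), Function('l')(15))), Rational(1, 2)) = Pow(Add(-1198, Add(Add(Add(Add(1, Mul(2, Pow(-12, -1)), Mul(Rational(1, 14), -12)), -578), 28), Add(-30, Pow(15, 2)))), Rational(1, 2)) = Pow(Add(-1198, Add(Add(Add(Add(1, Mul(2, Rational(-1, 12)), Rational(-6, 7)), -578), 28), Add(-30, 225))), Rational(1, 2)) = Pow(Add(-1198, Add(Add(Add(Add(1, Rational(-1, 6), Rational(-6, 7)), -578), 28), 195)), Rational(1, 2)) = Pow(Add(-1198, Add(Add(Add(Rational(-1, 42), -578), 28), 195)), Rational(1, 2)) = Pow(Add(-1198, Add(Add(Rational(-24277, 42), 28), 195)), Rational(1, 2)) = Pow(Add(-1198, Add(Rational(-23101, 42), 195)), Rational(1, 2)) = Pow(Add(-1198, Rational(-14911, 42)), Rational(1, 2)) = Pow(Rational(-65227, 42), Rational(1, 2)) = Mul(Rational(1, 42), I, Pow(2739534, Rational(1, 2)))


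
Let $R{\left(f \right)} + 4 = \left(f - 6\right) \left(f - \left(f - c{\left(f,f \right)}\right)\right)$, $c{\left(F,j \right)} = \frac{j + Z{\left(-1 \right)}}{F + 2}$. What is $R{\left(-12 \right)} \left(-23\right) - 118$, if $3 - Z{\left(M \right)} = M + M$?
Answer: $\frac{1319}{5} \approx 263.8$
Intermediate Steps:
$Z{\left(M \right)} = 3 - 2 M$ ($Z{\left(M \right)} = 3 - \left(M + M\right) = 3 - 2 M$)
$c{\left(F,j \right)} = \frac{5 + j}{2 + F}$ ($c{\left(F,j \right)} = \frac{j + \left(3 - -2\right)}{F + 2} = \frac{j + \left(3 + 2\right)}{2 + F} = \frac{j + 5}{2 + F} = \frac{5 + j}{2 + F}$)
$R{\left(f \right)} = -4 + \frac{\left(-6 + f\right) \left(5 + f\right)}{2 + f}$ ($R{\left(f \right)} = -4 + \left(f - 6\right) \left(f - \left(f - \frac{5 + f}{2 + f}\right)\right) = -4 + \left(-6 + f\right) \left(f - \left(f - \frac{5 + f}{2 + f}\right)\right) = -4 + \left(-6 + f\right) \frac{5 + f}{2 + f} = -4 + \frac{\left(-6 + f\right) \left(5 + f\right)}{2 + f}$)
$R{\left(-12 \right)} \left(-23\right) - 118 = \frac{-38 + \left(-12\right)^{2} - -60}{2 - 12} \left(-23\right) - 118 = \frac{-38 + 144 + 60}{-10} \left(-23\right) - 118 = \left(- \frac{1}{10}\right) 166 \left(-23\right) - 118 = \left(- \frac{83}{5}\right) \left(-23\right) - 118 = \frac{1909}{5} - 118 = \frac{1319}{5}$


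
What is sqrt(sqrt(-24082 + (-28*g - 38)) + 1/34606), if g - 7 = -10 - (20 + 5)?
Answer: sqrt(286 + 19794632*I*sqrt(5834))/3146 ≈ 8.7396 + 8.7396*I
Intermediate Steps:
g = -28 (g = 7 + (-10 - (20 + 5)) = 7 + (-10 - 1*25) = 7 + (-10 - 25) = 7 - 35 = -28)
sqrt(sqrt(-24082 + (-28*g - 38)) + 1/34606) = sqrt(sqrt(-24082 + (-28*(-28) - 38)) + 1/34606) = sqrt(sqrt(-24082 + (784 - 38)) + 1/34606) = sqrt(sqrt(-24082 + 746) + 1/34606) = sqrt(sqrt(-23336) + 1/34606) = sqrt(2*I*sqrt(5834) + 1/34606) = sqrt(1/34606 + 2*I*sqrt(5834))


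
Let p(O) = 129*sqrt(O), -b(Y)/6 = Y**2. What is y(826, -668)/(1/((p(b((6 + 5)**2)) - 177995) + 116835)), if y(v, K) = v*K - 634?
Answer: 33784906320 - 8622442818*I*sqrt(6) ≈ 3.3785e+10 - 2.1121e+10*I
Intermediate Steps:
y(v, K) = -634 + K*v (y(v, K) = K*v - 634 = -634 + K*v)
b(Y) = -6*Y**2
y(826, -668)/(1/((p(b((6 + 5)**2)) - 177995) + 116835)) = (-634 - 668*826)/(1/((129*sqrt(-6*(6 + 5)**4) - 177995) + 116835)) = (-634 - 551768)/(1/((129*sqrt(-6*(11**2)**2) - 177995) + 116835)) = -(-33784906320 + 71259858*(121*I*sqrt(6))) = -(-33784906320 + 8622442818*I*sqrt(6)) = -552402*(-61160 + 15609*I*sqrt(6)) = 33784906320 - 8622442818*I*sqrt(6)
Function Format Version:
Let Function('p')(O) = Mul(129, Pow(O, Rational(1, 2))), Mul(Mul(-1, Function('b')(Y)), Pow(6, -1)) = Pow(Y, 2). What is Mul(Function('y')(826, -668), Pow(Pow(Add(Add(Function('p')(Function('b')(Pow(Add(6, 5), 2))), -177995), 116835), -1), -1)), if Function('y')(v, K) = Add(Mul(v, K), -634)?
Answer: Add(33784906320, Mul(-8622442818, I, Pow(6, Rational(1, 2)))) ≈ Add(3.3785e+10, Mul(-2.1121e+10, I))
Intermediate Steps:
Function('y')(v, K) = Add(-634, Mul(K, v)) (Function('y')(v, K) = Add(Mul(K, v), -634) = Add(-634, Mul(K, v)))
Function('b')(Y) = Mul(-6, Pow(Y, 2))
Mul(Function('y')(826, -668), Pow(Pow(Add(Add(Function('p')(Function('b')(Pow(Add(6, 5), 2))), -177995), 116835), -1), -1)) = Mul(Add(-634, Mul(-668, 826)), Pow(Pow(Add(Add(Mul(129, Pow(Mul(-6, Pow(Pow(Add(6, 5), 2), 2)), Rational(1, 2))), -177995), 116835), -1), -1)) = Mul(Add(-634, -551768), Pow(Pow(Add(Add(Mul(129, Pow(Mul(-6, Pow(Pow(11, 2), 2)), Rational(1, 2))), -177995), 116835), -1), -1)) = Mul(-552402, Pow(Pow(Add(Add(Mul(129, Pow(Mul(-6, Pow(121, 2)), Rational(1, 2))), -177995), 116835), -1), -1)) = Mul(-552402, Pow(Pow(Add(Add(Mul(129, Pow(Mul(-6, 14641), Rational(1, 2))), -177995), 116835), -1), -1)) = Mul(-552402, Pow(Pow(Add(Add(Mul(129, Pow(-87846, Rational(1, 2))), -177995), 116835), -1), -1)) = Mul(-552402, Pow(Pow(Add(Add(Mul(129, Mul(121, I, Pow(6, Rational(1, 2)))), -177995), 116835), -1), -1)) = Mul(-552402, Pow(Pow(Add(Add(Mul(15609, I, Pow(6, Rational(1, 2))), -177995), 116835), -1), -1)) = Mul(-552402, Pow(Pow(Add(Add(-177995, Mul(15609, I, Pow(6, Rational(1, 2)))), 116835), -1), -1)) = Mul(-552402, Pow(Pow(Add(-61160, Mul(15609, I, Pow(6, Rational(1, 2)))), -1), -1)) = Mul(-552402, Add(-61160, Mul(15609, I, Pow(6, Rational(1, 2))))) = Add(33784906320, Mul(-8622442818, I, Pow(6, Rational(1, 2))))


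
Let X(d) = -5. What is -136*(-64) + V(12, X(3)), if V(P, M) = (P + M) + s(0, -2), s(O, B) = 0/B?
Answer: 8711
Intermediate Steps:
s(O, B) = 0
V(P, M) = M + P (V(P, M) = (P + M) + 0 = (M + P) + 0 = M + P)
-136*(-64) + V(12, X(3)) = -136*(-64) + (-5 + 12) = 8704 + 7 = 8711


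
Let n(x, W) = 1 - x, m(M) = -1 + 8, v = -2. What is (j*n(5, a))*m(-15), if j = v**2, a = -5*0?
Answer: -112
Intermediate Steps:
m(M) = 7
a = 0
j = 4 (j = (-2)**2 = 4)
(j*n(5, a))*m(-15) = (4*(1 - 1*5))*7 = (4*(1 - 5))*7 = (4*(-4))*7 = -16*7 = -112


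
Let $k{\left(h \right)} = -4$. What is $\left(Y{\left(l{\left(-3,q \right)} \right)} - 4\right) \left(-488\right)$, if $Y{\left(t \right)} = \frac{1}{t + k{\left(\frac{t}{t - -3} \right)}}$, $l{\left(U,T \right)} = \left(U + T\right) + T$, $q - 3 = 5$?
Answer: $\frac{17080}{9} \approx 1897.8$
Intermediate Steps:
$q = 8$ ($q = 3 + 5 = 8$)
$l{\left(U,T \right)} = U + 2 T$ ($l{\left(U,T \right)} = \left(T + U\right) + T = U + 2 T$)
$Y{\left(t \right)} = \frac{1}{-4 + t}$ ($Y{\left(t \right)} = \frac{1}{t - 4} = \frac{1}{-4 + t}$)
$\left(Y{\left(l{\left(-3,q \right)} \right)} - 4\right) \left(-488\right) = \left(\frac{1}{-4 + \left(-3 + 2 \cdot 8\right)} - 4\right) \left(-488\right) = \left(\frac{1}{-4 + \left(-3 + 16\right)} - 4\right) \left(-488\right) = \left(\frac{1}{-4 + 13} - 4\right) \left(-488\right) = \left(\frac{1}{9} - 4\right) \left(-488\right) = \left(- \frac{35}{9}\right) \left(-488\right) = \frac{17080}{9}$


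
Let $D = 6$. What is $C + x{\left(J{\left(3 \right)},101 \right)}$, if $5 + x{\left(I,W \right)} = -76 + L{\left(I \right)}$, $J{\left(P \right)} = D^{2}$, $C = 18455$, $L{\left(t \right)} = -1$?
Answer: $18373$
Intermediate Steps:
$J{\left(P \right)} = 36$ ($J{\left(P \right)} = 6^{2} = 36$)
$x{\left(I,W \right)} = -82$ ($x{\left(I,W \right)} = -5 - 77 = -82$)
$C + x{\left(J{\left(3 \right)},101 \right)} = 18455 - 82 = 18373$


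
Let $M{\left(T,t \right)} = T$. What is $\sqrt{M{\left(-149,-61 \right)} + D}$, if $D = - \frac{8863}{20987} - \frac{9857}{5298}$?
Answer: $\frac{i \sqrt{1870312822932128682}}{111189126} \approx 12.3 i$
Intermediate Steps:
$D = - \frac{253825033}{111189126}$ ($D = \left(-8863\right) \frac{1}{20987} - \frac{9857}{5298} = - \frac{8863}{20987} - \frac{9857}{5298} = - \frac{253825033}{111189126} \approx -2.2828$)
$\sqrt{M{\left(-149,-61 \right)} + D} = \sqrt{-149 - \frac{253825033}{111189126}} = \sqrt{- \frac{16821004807}{111189126}} = \frac{i \sqrt{1870312822932128682}}{111189126}$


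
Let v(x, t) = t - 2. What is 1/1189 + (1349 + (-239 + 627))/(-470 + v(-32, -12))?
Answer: -2064809/575476 ≈ -3.5880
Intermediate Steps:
v(x, t) = -2 + t
1/1189 + (1349 + (-239 + 627))/(-470 + v(-32, -12)) = 1/1189 + (1349 + (-239 + 627))/(-470 + (-2 - 12)) = 1/1189 + (1349 + 388)/(-470 - 14) = 1/1189 + 1737/(-484) = 1/1189 + 1737*(-1/484) = 1/1189 - 1737/484 = -2064809/575476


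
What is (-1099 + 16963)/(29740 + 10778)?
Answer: 2644/6753 ≈ 0.39153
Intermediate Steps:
(-1099 + 16963)/(29740 + 10778) = 15864/40518 = 15864*(1/40518) = 2644/6753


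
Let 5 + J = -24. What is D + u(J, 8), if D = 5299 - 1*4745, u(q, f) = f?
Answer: 562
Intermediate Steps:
J = -29 (J = -5 - 24 = -29)
D = 554 (D = 5299 - 4745 = 554)
D + u(J, 8) = 554 + 8 = 562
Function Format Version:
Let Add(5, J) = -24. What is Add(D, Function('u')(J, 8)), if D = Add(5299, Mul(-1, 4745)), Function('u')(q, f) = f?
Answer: 562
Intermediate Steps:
J = -29 (J = Add(-5, -24) = -29)
D = 554 (D = Add(5299, -4745) = 554)
Add(D, Function('u')(J, 8)) = Add(554, 8) = 562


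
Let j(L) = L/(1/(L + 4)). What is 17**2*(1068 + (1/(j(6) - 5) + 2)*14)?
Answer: 17424966/55 ≈ 3.1682e+5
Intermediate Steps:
j(L) = L*(4 + L) (j(L) = L/(1/(4 + L)) = L*(4 + L))
17**2*(1068 + (1/(j(6) - 5) + 2)*14) = 17**2*(1068 + (1/(6*(4 + 6) - 5) + 2)*14) = 289*(1068 + (1/(6*10 - 5) + 2)*14) = 289*(1068 + (1/(60 - 5) + 2)*14) = 289*(1068 + (1/55 + 2)*14) = 289*(1068 + (111/55)*14) = 289*(1068 + 1554/55) = 289*(60294/55) = 17424966/55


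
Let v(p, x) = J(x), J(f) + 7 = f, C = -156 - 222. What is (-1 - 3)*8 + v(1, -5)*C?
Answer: 4504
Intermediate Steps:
C = -378
J(f) = -7 + f
v(p, x) = -7 + x
(-1 - 3)*8 + v(1, -5)*C = (-1 - 3)*8 + (-7 - 5)*(-378) = -4*8 - 12*(-378) = -32 + 4536 = 4504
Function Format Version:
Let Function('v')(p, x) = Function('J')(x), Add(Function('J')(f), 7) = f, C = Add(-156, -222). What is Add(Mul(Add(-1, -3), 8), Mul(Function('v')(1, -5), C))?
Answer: 4504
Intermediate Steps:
C = -378
Function('J')(f) = Add(-7, f)
Function('v')(p, x) = Add(-7, x)
Add(Mul(Add(-1, -3), 8), Mul(Function('v')(1, -5), C)) = Add(Mul(Add(-1, -3), 8), Mul(Add(-7, -5), -378)) = Add(Mul(-4, 8), Mul(-12, -378)) = Add(-32, 4536) = 4504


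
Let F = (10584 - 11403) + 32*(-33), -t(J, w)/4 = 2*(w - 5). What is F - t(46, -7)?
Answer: -1971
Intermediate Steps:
t(J, w) = 40 - 8*w (t(J, w) = -8*(w - 5) = -8*(-5 + w) = -4*(-10 + 2*w) = 40 - 8*w)
F = -1875 (F = -819 - 1056 = -1875)
F - t(46, -7) = -1875 - (40 - 8*(-7)) = -1875 - (40 + 56) = -1875 - 1*96 = -1875 - 96 = -1971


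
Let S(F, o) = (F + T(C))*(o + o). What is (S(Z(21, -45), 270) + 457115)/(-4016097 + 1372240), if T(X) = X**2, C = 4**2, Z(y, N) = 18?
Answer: -605075/2643857 ≈ -0.22886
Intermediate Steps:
C = 16
S(F, o) = 2*o*(256 + F) (S(F, o) = (F + 16**2)*(o + o) = (F + 256)*(2*o) = (256 + F)*(2*o) = 2*o*(256 + F))
(S(Z(21, -45), 270) + 457115)/(-4016097 + 1372240) = (2*270*(256 + 18) + 457115)/(-4016097 + 1372240) = (2*270*274 + 457115)/(-2643857) = (147960 + 457115)*(-1/2643857) = 605075*(-1/2643857) = -605075/2643857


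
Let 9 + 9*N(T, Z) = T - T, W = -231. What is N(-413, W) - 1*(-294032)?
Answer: 294031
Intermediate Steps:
N(T, Z) = -1 (N(T, Z) = -1 + (T - T)/9 = -1 + (1/9)*0 = -1 + 0 = -1)
N(-413, W) - 1*(-294032) = -1 - 1*(-294032) = -1 + 294032 = 294031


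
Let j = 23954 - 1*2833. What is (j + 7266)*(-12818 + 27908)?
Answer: 428359830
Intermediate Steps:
j = 21121 (j = 23954 - 2833 = 21121)
(j + 7266)*(-12818 + 27908) = (21121 + 7266)*(-12818 + 27908) = 28387*15090 = 428359830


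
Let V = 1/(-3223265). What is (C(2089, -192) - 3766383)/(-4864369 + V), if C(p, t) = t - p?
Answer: 6073701383980/7839575172393 ≈ 0.77475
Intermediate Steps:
V = -1/3223265 ≈ -3.1024e-7
(C(2089, -192) - 3766383)/(-4864369 + V) = ((-192 - 1*2089) - 3766383)/(-4864369 - 1/3223265) = ((-192 - 2089) - 3766383)/(-15679150344786/3223265) = (-2281 - 3766383)*(-3223265/15679150344786) = -3768664*(-3223265/15679150344786) = 6073701383980/7839575172393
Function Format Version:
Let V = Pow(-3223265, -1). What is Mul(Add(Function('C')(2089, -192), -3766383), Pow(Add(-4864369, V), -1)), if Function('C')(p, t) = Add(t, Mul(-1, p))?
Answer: Rational(6073701383980, 7839575172393) ≈ 0.77475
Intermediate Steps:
V = Rational(-1, 3223265) ≈ -3.1024e-7
Mul(Add(Function('C')(2089, -192), -3766383), Pow(Add(-4864369, V), -1)) = Mul(Add(Add(-192, Mul(-1, 2089)), -3766383), Pow(Add(-4864369, Rational(-1, 3223265)), -1)) = Mul(Add(Add(-192, -2089), -3766383), Pow(Rational(-15679150344786, 3223265), -1)) = Mul(Add(-2281, -3766383), Rational(-3223265, 15679150344786)) = Mul(-3768664, Rational(-3223265, 15679150344786)) = Rational(6073701383980, 7839575172393)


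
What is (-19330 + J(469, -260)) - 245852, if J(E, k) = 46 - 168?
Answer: -265304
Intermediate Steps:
J(E, k) = -122
(-19330 + J(469, -260)) - 245852 = (-19330 - 122) - 245852 = -19452 - 245852 = -265304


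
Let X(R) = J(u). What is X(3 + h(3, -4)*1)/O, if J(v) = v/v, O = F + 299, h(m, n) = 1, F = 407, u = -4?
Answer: 1/706 ≈ 0.0014164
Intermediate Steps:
O = 706 (O = 407 + 299 = 706)
J(v) = 1
X(R) = 1
X(3 + h(3, -4)*1)/O = 1/706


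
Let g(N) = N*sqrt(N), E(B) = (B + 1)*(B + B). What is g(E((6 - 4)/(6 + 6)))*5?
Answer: 35*sqrt(14)/108 ≈ 1.2126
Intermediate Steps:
E(B) = 2*B*(1 + B) (E(B) = (1 + B)*(2*B) = 2*B*(1 + B))
g(N) = N**(3/2)
g(E((6 - 4)/(6 + 6)))*5 = (2*((6 - 4)/(6 + 6))*(1 + (6 - 4)/(6 + 6)))**(3/2)*5 = (2*(2/12)*(1 + 2/12))**(3/2)*5 = (2*(2*(1/12))*(1 + 2*(1/12)))**(3/2)*5 = (2*(1/6)*(1 + 1/6))**(3/2)*5 = (2*(1/6)*(7/6))**(3/2)*5 = (7/18)**(3/2)*5 = (7*sqrt(14)/108)*5 = 35*sqrt(14)/108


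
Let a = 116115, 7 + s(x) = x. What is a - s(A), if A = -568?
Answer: 116690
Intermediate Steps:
s(x) = -7 + x
a - s(A) = 116115 - (-7 - 568) = 116115 - 1*(-575) = 116115 + 575 = 116690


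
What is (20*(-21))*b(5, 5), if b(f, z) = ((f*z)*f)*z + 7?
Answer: -265440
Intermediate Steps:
b(f, z) = 7 + f²*z² (b(f, z) = (z*f²)*z + 7 = f²*z² + 7 = 7 + f²*z²)
(20*(-21))*b(5, 5) = (20*(-21))*(7 + 5²*5²) = -420*(7 + 25*25) = -420*(7 + 625) = -420*632 = -265440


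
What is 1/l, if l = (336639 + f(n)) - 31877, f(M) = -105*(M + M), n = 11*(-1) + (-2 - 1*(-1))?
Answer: 1/307282 ≈ 3.2543e-6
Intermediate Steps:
n = -12 (n = -11 + (-2 + 1) = -11 - 1 = -12)
f(M) = -210*M
l = 307282 (l = (336639 - 210*(-12)) - 31877 = (336639 + 2520) - 31877 = 339159 - 31877 = 307282)
1/l = 1/307282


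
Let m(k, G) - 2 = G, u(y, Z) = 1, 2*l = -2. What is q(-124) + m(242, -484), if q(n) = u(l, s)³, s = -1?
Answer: -481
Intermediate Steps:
l = -1 (l = (½)*(-2) = -1)
q(n) = 1 (q(n) = 1³ = 1)
m(k, G) = 2 + G
q(-124) + m(242, -484) = 1 + (2 - 484) = 1 - 482 = -481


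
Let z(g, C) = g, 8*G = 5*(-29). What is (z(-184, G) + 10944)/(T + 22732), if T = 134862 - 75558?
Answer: 2690/20509 ≈ 0.13116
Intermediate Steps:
G = -145/8 (G = (5*(-29))/8 = (⅛)*(-145) = -145/8 ≈ -18.125)
T = 59304
(z(-184, G) + 10944)/(T + 22732) = (-184 + 10944)/(59304 + 22732) = 10760/82036 = 10760*(1/82036) = 2690/20509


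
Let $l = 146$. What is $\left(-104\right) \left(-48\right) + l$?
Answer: $5138$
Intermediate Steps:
$\left(-104\right) \left(-48\right) + l = \left(-104\right) \left(-48\right) + 146 = 4992 + 146 = 5138$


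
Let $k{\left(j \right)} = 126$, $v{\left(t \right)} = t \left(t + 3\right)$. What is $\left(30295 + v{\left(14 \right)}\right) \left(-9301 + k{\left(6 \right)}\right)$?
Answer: $-280140275$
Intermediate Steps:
$v{\left(t \right)} = t \left(3 + t\right)$
$\left(30295 + v{\left(14 \right)}\right) \left(-9301 + k{\left(6 \right)}\right) = \left(30295 + 14 \left(3 + 14\right)\right) \left(-9301 + 126\right) = \left(30295 + 14 \cdot 17\right) \left(-9175\right) = \left(30295 + 238\right) \left(-9175\right) = 30533 \left(-9175\right) = -280140275$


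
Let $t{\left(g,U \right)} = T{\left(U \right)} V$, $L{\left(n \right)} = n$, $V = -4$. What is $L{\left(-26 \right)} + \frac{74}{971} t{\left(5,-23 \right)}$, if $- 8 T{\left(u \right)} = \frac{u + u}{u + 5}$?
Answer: $- \frac{226363}{8739} \approx -25.903$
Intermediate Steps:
$T{\left(u \right)} = - \frac{u}{4 \left(5 + u\right)}$ ($T{\left(u \right)} = - \frac{\left(u + u\right) \frac{1}{u + 5}}{8} = - \frac{2 u \frac{1}{5 + u}}{8} = - \frac{u}{4 \left(5 + u\right)}$)
$t{\left(g,U \right)} = \frac{4 U}{20 + 4 U}$ ($t{\left(g,U \right)} = - \frac{U}{20 + 4 U} \left(-4\right) = \frac{4 U}{20 + 4 U}$)
$L{\left(-26 \right)} + \frac{74}{971} t{\left(5,-23 \right)} = -26 + \frac{74}{971} \left(- \frac{23}{5 - 23}\right) = -26 + 74 \cdot \frac{1}{971} \left(- \frac{23}{-18}\right) = -26 + \frac{74 \left(\left(-23\right) \left(- \frac{1}{18}\right)\right)}{971} = -26 + \frac{74}{971} \cdot \frac{23}{18} = -26 + \frac{851}{8739} = - \frac{226363}{8739}$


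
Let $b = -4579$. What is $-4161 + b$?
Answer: $-8740$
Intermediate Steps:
$-4161 + b = -4161 - 4579 = -8740$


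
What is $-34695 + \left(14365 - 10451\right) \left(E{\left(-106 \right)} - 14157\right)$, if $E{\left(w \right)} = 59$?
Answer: $-55214267$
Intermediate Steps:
$-34695 + \left(14365 - 10451\right) \left(E{\left(-106 \right)} - 14157\right) = -34695 + \left(14365 - 10451\right) \left(59 - 14157\right) = -34695 + 3914 \left(-14098\right) = -34695 - 55179572 = -55214267$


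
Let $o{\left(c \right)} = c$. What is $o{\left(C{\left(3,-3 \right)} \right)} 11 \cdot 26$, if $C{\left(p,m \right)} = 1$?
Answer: $286$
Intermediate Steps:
$o{\left(C{\left(3,-3 \right)} \right)} 11 \cdot 26 = 1 \cdot 11 \cdot 26 = 11 \cdot 26 = 286$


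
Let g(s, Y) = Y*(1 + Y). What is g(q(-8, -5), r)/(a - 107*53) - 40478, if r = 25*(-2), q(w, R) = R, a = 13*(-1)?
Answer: -2347749/58 ≈ -40478.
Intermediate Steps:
a = -13
r = -50
g(q(-8, -5), r)/(a - 107*53) - 40478 = (-50*(1 - 50))/(-13 - 107*53) - 40478 = (-50*(-49))/(-13 - 5671) - 40478 = 2450/(-5684) - 40478 = 2450*(-1/5684) - 40478 = -25/58 - 40478 = -2347749/58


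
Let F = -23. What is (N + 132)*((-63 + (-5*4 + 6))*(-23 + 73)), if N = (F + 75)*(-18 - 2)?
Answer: 3495800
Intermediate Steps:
N = -1040 (N = (-23 + 75)*(-18 - 2) = 52*(-20) = -1040)
(N + 132)*((-63 + (-5*4 + 6))*(-23 + 73)) = (-1040 + 132)*((-63 + (-5*4 + 6))*(-23 + 73)) = -908*(-63 + (-20 + 6))*50 = -908*(-63 - 14)*50 = -(-69916)*50 = -908*(-3850) = 3495800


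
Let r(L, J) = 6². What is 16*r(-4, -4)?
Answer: 576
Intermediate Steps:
r(L, J) = 36
16*r(-4, -4) = 16*36 = 576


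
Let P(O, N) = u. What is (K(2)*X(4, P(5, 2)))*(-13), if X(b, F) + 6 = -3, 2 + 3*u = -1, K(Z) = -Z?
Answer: -234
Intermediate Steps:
u = -1 (u = -⅔ + (⅓)*(-1) = -⅔ - ⅓ = -1)
P(O, N) = -1
X(b, F) = -9 (X(b, F) = -6 - 3 = -9)
(K(2)*X(4, P(5, 2)))*(-13) = (-1*2*(-9))*(-13) = -2*(-9)*(-13) = 18*(-13) = -234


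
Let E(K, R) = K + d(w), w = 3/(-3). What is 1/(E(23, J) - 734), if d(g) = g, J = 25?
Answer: -1/712 ≈ -0.0014045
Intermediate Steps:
w = -1 (w = 3*(-⅓) = -1)
E(K, R) = -1 + K (E(K, R) = K - 1 = -1 + K)
1/(E(23, J) - 734) = 1/((-1 + 23) - 734) = 1/(22 - 734) = 1/(-712) = -1/712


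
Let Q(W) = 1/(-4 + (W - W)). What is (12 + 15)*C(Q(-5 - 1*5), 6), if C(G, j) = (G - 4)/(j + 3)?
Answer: -51/4 ≈ -12.750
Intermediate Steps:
Q(W) = -¼ (Q(W) = 1/(-4 + 0) = 1/(-4) = -¼)
C(G, j) = (-4 + G)/(3 + j)
(12 + 15)*C(Q(-5 - 1*5), 6) = (12 + 15)*((-4 - ¼)/(3 + 6)) = 27*(-17/4/9) = 27*((⅑)*(-17/4)) = 27*(-17/36) = -51/4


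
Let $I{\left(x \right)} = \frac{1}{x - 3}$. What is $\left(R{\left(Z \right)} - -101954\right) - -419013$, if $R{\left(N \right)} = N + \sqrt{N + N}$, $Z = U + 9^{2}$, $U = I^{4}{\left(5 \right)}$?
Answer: $\frac{8336769}{16} + \frac{\sqrt{2594}}{4} \approx 5.2106 \cdot 10^{5}$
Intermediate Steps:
$I{\left(x \right)} = \frac{1}{-3 + x}$
$U = \frac{1}{16}$ ($U = \left(\frac{1}{-3 + 5}\right)^{4} = \left(\frac{1}{2}\right)^{4} = \frac{1}{16} \approx 0.0625$)
$Z = \frac{1297}{16}$ ($Z = \frac{1}{16} + 9^{2} = \frac{1}{16} + 81 = \frac{1297}{16} \approx 81.063$)
$R{\left(N \right)} = N + \sqrt{2} \sqrt{N}$ ($R{\left(N \right)} = N + \sqrt{2 N} = N + \sqrt{2} \sqrt{N}$)
$\left(R{\left(Z \right)} - -101954\right) - -419013 = \left(\left(\frac{1297}{16} + \sqrt{2} \sqrt{\frac{1297}{16}}\right) - -101954\right) - -419013 = \left(\left(\frac{1297}{16} + \sqrt{2} \frac{\sqrt{1297}}{4}\right) + 101954\right) + 419013 = \left(\left(\frac{1297}{16} + \frac{\sqrt{2594}}{4}\right) + 101954\right) + 419013 = \left(\frac{1632561}{16} + \frac{\sqrt{2594}}{4}\right) + 419013 = \frac{8336769}{16} + \frac{\sqrt{2594}}{4}$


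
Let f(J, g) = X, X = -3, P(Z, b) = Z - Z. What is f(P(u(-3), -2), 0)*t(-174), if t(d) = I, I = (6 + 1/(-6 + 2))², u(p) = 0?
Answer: -1587/16 ≈ -99.188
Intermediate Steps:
P(Z, b) = 0
f(J, g) = -3
I = 529/16 (I = (6 + 1/(-4))² = (6 - ¼)² = (23/4)² = 529/16 ≈ 33.063)
t(d) = 529/16
f(P(u(-3), -2), 0)*t(-174) = -3*529/16 = -1587/16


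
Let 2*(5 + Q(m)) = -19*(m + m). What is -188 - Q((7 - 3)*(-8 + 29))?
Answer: 1413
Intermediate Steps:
Q(m) = -5 - 19*m (Q(m) = -5 + (-19*(m + m))/2 = -5 + (-38*m)/2 = -5 - 19*m)
-188 - Q((7 - 3)*(-8 + 29)) = -188 - (-5 - 19*(7 - 3)*(-8 + 29)) = -188 - (-5 - 76*21) = -188 - (-5 - 19*84) = -188 - (-5 - 1596) = -188 - 1*(-1601) = -188 + 1601 = 1413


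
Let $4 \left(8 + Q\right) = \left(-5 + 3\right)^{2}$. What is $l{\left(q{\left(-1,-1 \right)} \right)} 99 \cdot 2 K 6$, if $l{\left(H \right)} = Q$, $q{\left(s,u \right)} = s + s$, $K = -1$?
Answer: $8316$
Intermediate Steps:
$q{\left(s,u \right)} = 2 s$
$Q = -7$ ($Q = -8 + \frac{\left(-5 + 3\right)^{2}}{4} = -8 + \frac{\left(-2\right)^{2}}{4} = -8 + \frac{1}{4} \cdot 4 = -8 + 1 = -7$)
$l{\left(H \right)} = -7$
$l{\left(q{\left(-1,-1 \right)} \right)} 99 \cdot 2 K 6 = \left(-7\right) 99 \cdot 2 \left(-1\right) 6 = - 693 \left(\left(-2\right) 6\right) = \left(-693\right) \left(-12\right) = 8316$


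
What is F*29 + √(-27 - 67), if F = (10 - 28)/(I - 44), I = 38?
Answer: 87 + I*√94 ≈ 87.0 + 9.6954*I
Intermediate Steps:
F = 3 (F = (10 - 28)/(38 - 44) = -18/(-6) = -18*(-⅙) = 3)
F*29 + √(-27 - 67) = 3*29 + √(-27 - 67) = 87 + √(-94) = 87 + I*√94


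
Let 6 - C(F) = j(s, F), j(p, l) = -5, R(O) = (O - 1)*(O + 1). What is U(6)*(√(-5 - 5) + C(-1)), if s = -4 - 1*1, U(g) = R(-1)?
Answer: 0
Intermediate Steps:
R(O) = (1 + O)*(-1 + O) (R(O) = (-1 + O)*(1 + O) = (1 + O)*(-1 + O))
U(g) = 0 (U(g) = -1 + (-1)² = -1 + 1 = 0)
s = -5 (s = -4 - 1 = -5)
C(F) = 11 (C(F) = 6 - 1*(-5) = 6 + 5 = 11)
U(6)*(√(-5 - 5) + C(-1)) = 0*(√(-5 - 5) + 11) = 0*(√(-10) + 11) = 0*(I*√10 + 11) = 0*(11 + I*√10) = 0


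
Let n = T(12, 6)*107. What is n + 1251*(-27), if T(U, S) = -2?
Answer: -33991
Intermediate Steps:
n = -214 (n = -2*107 = -214)
n + 1251*(-27) = -214 + 1251*(-27) = -214 - 33777 = -33991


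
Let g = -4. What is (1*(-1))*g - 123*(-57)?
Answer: 7015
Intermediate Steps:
(1*(-1))*g - 123*(-57) = (1*(-1))*(-4) - 123*(-57) = -1*(-4) + 7011 = 4 + 7011 = 7015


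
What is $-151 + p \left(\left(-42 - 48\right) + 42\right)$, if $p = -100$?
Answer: $4649$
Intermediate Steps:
$-151 + p \left(\left(-42 - 48\right) + 42\right) = -151 - 100 \left(\left(-42 - 48\right) + 42\right) = -151 - 100 \left(-90 + 42\right) = -151 - -4800 = -151 + 4800 = 4649$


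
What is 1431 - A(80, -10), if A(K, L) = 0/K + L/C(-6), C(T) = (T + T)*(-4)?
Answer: 34349/24 ≈ 1431.2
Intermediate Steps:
C(T) = -8*T (C(T) = (2*T)*(-4) = -8*T)
A(K, L) = L/48 (A(K, L) = 0/K + L/((-8*(-6))) = 0 + L/48 = L/48)
1431 - A(80, -10) = 1431 - (-10)/48 = 1431 - 1*(-5/24) = 1431 + 5/24 = 34349/24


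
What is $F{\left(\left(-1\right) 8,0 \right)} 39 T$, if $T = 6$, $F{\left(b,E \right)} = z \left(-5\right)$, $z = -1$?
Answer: $1170$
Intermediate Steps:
$F{\left(b,E \right)} = 5$ ($F{\left(b,E \right)} = \left(-1\right) \left(-5\right) = 5$)
$F{\left(\left(-1\right) 8,0 \right)} 39 T = 5 \cdot 39 \cdot 6 = 195 \cdot 6 = 1170$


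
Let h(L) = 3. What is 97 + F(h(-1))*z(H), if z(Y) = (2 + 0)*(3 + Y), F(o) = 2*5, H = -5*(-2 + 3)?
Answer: 57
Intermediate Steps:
H = -5 (H = -5*1 = -5)
F(o) = 10
z(Y) = 6 + 2*Y (z(Y) = 2*(3 + Y) = 6 + 2*Y)
97 + F(h(-1))*z(H) = 97 + 10*(6 + 2*(-5)) = 97 + 10*(6 - 10) = 97 + 10*(-4) = 97 - 40 = 57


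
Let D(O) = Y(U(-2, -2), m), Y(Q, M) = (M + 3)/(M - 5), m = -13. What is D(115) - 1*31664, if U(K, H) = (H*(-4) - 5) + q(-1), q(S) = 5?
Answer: -284971/9 ≈ -31663.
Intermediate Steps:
U(K, H) = -4*H (U(K, H) = (H*(-4) - 5) + 5 = (-4*H - 5) + 5 = (-5 - 4*H) + 5 = -4*H)
Y(Q, M) = (3 + M)/(-5 + M)
D(O) = 5/9 (D(O) = (3 - 13)/(-5 - 13) = -10/(-18) = -1/18*(-10) = 5/9)
D(115) - 1*31664 = 5/9 - 1*31664 = 5/9 - 31664 = -284971/9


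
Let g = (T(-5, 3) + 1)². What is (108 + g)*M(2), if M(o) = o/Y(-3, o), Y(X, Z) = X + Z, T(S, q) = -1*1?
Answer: -216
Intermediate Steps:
T(S, q) = -1
g = 0 (g = (-1 + 1)² = 0² = 0)
M(o) = o/(-3 + o)
(108 + g)*M(2) = (108 + 0)*(2/(-3 + 2)) = 108*(2/(-1)) = 108*(2*(-1)) = 108*(-2) = -216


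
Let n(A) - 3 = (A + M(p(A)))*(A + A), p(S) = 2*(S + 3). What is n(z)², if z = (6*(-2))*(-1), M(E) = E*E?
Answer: 479215881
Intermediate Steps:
p(S) = 6 + 2*S (p(S) = 2*(3 + S) = 6 + 2*S)
M(E) = E²
z = 12 (z = -12*(-1) = 12)
n(A) = 3 + 2*A*(A + (6 + 2*A)²) (n(A) = 3 + (A + (6 + 2*A)²)*(A + A) = 3 + (A + (6 + 2*A)²)*(2*A) = 3 + 2*A*(A + (6 + 2*A)²))
n(z)² = (3 + 2*12² + 8*12*(3 + 12)²)² = (3 + 2*144 + 8*12*15²)² = (3 + 288 + 8*12*225)² = (3 + 288 + 21600)² = 21891² = 479215881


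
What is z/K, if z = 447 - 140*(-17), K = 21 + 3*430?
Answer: 2827/1311 ≈ 2.1564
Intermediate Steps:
K = 1311 (K = 21 + 1290 = 1311)
z = 2827 (z = 447 + 2380 = 2827)
z/K = 2827/1311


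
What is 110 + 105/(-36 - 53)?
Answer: 9685/89 ≈ 108.82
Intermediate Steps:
110 + 105/(-36 - 53) = 110 + 105/(-89) = 110 + 105*(-1/89) = 110 - 105/89 = 9685/89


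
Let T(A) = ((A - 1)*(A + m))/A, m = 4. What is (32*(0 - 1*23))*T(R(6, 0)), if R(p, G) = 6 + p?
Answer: -32384/3 ≈ -10795.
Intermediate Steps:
T(A) = (-1 + A)*(4 + A)/A (T(A) = ((A - 1)*(A + 4))/A = ((-1 + A)*(4 + A))/A = (-1 + A)*(4 + A)/A)
(32*(0 - 1*23))*T(R(6, 0)) = (32*(0 - 1*23))*(3 + (6 + 6) - 4/(6 + 6)) = (32*(0 - 23))*(3 + 12 - 4/12) = (32*(-23))*(3 + 12 - 4*1/12) = -736*(3 + 12 - 1/3) = -736*44/3 = -32384/3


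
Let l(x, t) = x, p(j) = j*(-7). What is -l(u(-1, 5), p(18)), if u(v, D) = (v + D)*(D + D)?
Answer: -40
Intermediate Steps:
p(j) = -7*j
u(v, D) = 2*D*(D + v) (u(v, D) = (D + v)*(2*D) = 2*D*(D + v))
-l(u(-1, 5), p(18)) = -2*5*(5 - 1) = -2*5*4 = -1*40 = -40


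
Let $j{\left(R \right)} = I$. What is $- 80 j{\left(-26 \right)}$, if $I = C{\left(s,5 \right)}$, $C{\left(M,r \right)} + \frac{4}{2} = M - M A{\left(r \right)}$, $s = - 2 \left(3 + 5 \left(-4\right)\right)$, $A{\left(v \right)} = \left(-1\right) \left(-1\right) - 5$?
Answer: $-13440$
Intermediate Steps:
$A{\left(v \right)} = -4$ ($A{\left(v \right)} = 1 - 5 = -4$)
$s = 34$ ($s = - 2 \left(3 - 20\right) = \left(-2\right) \left(-17\right) = 34$)
$C{\left(M,r \right)} = -2 + 5 M$ ($C{\left(M,r \right)} = -2 - \left(- M + M \left(-4\right)\right) = -2 + \left(M - - 4 M\right) = -2 + \left(M + 4 M\right) = -2 + 5 M$)
$I = 168$ ($I = -2 + 5 \cdot 34 = -2 + 170 = 168$)
$j{\left(R \right)} = 168$
$- 80 j{\left(-26 \right)} = \left(-80\right) 168 = -13440$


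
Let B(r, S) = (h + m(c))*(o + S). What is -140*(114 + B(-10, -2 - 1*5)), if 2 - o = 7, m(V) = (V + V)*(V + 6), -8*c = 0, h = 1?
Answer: -14280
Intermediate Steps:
c = 0 (c = -⅛*0 = 0)
m(V) = 2*V*(6 + V) (m(V) = (2*V)*(6 + V) = 2*V*(6 + V))
o = -5 (o = 2 - 1*7 = 2 - 7 = -5)
B(r, S) = -5 + S (B(r, S) = (1 + 2*0*(6 + 0))*(-5 + S) = (1 + 2*0*6)*(-5 + S) = (1 + 0)*(-5 + S) = 1*(-5 + S) = -5 + S)
-140*(114 + B(-10, -2 - 1*5)) = -140*(114 + (-5 + (-2 - 1*5))) = -140*(114 + (-5 + (-2 - 5))) = -140*(114 + (-5 - 7)) = -140*(114 - 12) = -140*102 = -14280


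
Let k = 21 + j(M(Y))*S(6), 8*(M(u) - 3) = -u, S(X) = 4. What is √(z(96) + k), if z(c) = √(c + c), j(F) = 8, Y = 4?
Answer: √(53 + 8*√3) ≈ 8.1766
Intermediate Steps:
M(u) = 3 - u/8 (M(u) = 3 + (-u)/8 = 3 - u/8)
z(c) = √2*√c (z(c) = √(2*c) = √2*√c)
k = 53 (k = 21 + 8*4 = 21 + 32 = 53)
√(z(96) + k) = √(√2*√96 + 53) = √(√2*(4*√6) + 53) = √(8*√3 + 53) = √(53 + 8*√3)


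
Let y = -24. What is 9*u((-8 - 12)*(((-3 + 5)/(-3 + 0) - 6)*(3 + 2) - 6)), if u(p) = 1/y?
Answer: -3/8 ≈ -0.37500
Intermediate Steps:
u(p) = -1/24 (u(p) = 1/(-24) = -1/24)
9*u((-8 - 12)*(((-3 + 5)/(-3 + 0) - 6)*(3 + 2) - 6)) = 9*(-1/24) = -3/8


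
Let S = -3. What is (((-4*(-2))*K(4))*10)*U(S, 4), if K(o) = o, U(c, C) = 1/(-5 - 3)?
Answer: -40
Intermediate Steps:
U(c, C) = -⅛ (U(c, C) = 1/(-8) = -⅛)
(((-4*(-2))*K(4))*10)*U(S, 4) = ((-4*(-2)*4)*10)*(-⅛) = ((8*4)*10)*(-⅛) = (32*10)*(-⅛) = 320*(-⅛) = -40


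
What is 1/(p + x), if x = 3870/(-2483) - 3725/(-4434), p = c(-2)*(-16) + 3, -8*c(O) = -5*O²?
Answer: -11009622/415266419 ≈ -0.026512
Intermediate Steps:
c(O) = 5*O²/8 (c(O) = -(-5)*O²/8 = 5*O²/8)
p = -37 (p = ((5/8)*(-2)²)*(-16) + 3 = ((5/8)*4)*(-16) + 3 = (5/2)*(-16) + 3 = -40 + 3 = -37)
x = -7910405/11009622 (x = 3870*(-1/2483) - 3725*(-1/4434) = -3870/2483 + 3725/4434 = -7910405/11009622 ≈ -0.71850)
1/(p + x) = 1/(-37 - 7910405/11009622) = 1/(-415266419/11009622) = -11009622/415266419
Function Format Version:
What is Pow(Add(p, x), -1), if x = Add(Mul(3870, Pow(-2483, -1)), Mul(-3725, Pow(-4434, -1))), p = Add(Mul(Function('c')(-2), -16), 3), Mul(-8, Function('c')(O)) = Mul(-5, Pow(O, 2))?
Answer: Rational(-11009622, 415266419) ≈ -0.026512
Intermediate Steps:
Function('c')(O) = Mul(Rational(5, 8), Pow(O, 2)) (Function('c')(O) = Mul(Rational(-1, 8), Mul(-5, Pow(O, 2))) = Mul(Rational(5, 8), Pow(O, 2)))
p = -37 (p = Add(Mul(Mul(Rational(5, 8), Pow(-2, 2)), -16), 3) = Add(Mul(Mul(Rational(5, 8), 4), -16), 3) = Add(Mul(Rational(5, 2), -16), 3) = Add(-40, 3) = -37)
x = Rational(-7910405, 11009622) (x = Add(Mul(3870, Rational(-1, 2483)), Mul(-3725, Rational(-1, 4434))) = Add(Rational(-3870, 2483), Rational(3725, 4434)) = Rational(-7910405, 11009622) ≈ -0.71850)
Pow(Add(p, x), -1) = Pow(Add(-37, Rational(-7910405, 11009622)), -1) = Pow(Rational(-415266419, 11009622), -1) = Rational(-11009622, 415266419)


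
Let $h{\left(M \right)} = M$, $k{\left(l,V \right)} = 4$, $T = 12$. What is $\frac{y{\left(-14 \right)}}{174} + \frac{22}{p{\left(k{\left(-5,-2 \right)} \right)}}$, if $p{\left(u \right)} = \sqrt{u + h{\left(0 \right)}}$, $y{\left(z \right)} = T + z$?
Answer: $\frac{956}{87} \approx 10.989$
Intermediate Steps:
$y{\left(z \right)} = 12 + z$
$p{\left(u \right)} = \sqrt{u}$ ($p{\left(u \right)} = \sqrt{u + 0} = \sqrt{u}$)
$\frac{y{\left(-14 \right)}}{174} + \frac{22}{p{\left(k{\left(-5,-2 \right)} \right)}} = \frac{12 - 14}{174} + \frac{22}{\sqrt{4}} = \left(-2\right) \frac{1}{174} + \frac{22}{2} = - \frac{1}{87} + 22 \cdot \frac{1}{2} = - \frac{1}{87} + 11 = \frac{956}{87}$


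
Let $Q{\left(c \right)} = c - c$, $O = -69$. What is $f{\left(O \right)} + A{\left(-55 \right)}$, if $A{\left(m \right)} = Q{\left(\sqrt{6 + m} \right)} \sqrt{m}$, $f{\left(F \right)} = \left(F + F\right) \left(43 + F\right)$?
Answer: $3588$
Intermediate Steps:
$f{\left(F \right)} = 2 F \left(43 + F\right)$
$Q{\left(c \right)} = 0$
$A{\left(m \right)} = 0$ ($A{\left(m \right)} = 0 \sqrt{m} = 0$)
$f{\left(O \right)} + A{\left(-55 \right)} = 2 \left(-69\right) \left(43 - 69\right) + 0 = 2 \left(-69\right) \left(-26\right) + 0 = 3588 + 0 = 3588$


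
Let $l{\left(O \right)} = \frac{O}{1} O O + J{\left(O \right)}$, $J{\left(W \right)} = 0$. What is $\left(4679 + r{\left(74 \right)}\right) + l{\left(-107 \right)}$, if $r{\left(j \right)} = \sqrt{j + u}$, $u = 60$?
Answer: $-1220364 + \sqrt{134} \approx -1.2204 \cdot 10^{6}$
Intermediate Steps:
$r{\left(j \right)} = \sqrt{60 + j}$ ($r{\left(j \right)} = \sqrt{j + 60} = \sqrt{60 + j}$)
$l{\left(O \right)} = O^{3}$ ($l{\left(O \right)} = \frac{O}{1} O O + 0 = O 1 O^{2} + 0 = O O^{2} + 0 = O^{3} + 0 = O^{3}$)
$\left(4679 + r{\left(74 \right)}\right) + l{\left(-107 \right)} = \left(4679 + \sqrt{60 + 74}\right) + \left(-107\right)^{3} = \left(4679 + \sqrt{134}\right) - 1225043 = -1220364 + \sqrt{134}$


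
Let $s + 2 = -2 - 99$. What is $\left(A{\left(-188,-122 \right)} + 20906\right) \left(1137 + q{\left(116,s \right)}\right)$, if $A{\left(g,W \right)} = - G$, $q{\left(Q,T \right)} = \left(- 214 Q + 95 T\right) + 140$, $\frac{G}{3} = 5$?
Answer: $-696338812$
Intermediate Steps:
$s = -103$ ($s = -2 - 101 = -103$)
$G = 15$ ($G = 3 \cdot 5 = 15$)
$q{\left(Q,T \right)} = 140 - 214 Q + 95 T$
$A{\left(g,W \right)} = -15$ ($A{\left(g,W \right)} = \left(-1\right) 15 = -15$)
$\left(A{\left(-188,-122 \right)} + 20906\right) \left(1137 + q{\left(116,s \right)}\right) = \left(-15 + 20906\right) \left(1137 + \left(140 - 24824 + 95 \left(-103\right)\right)\right) = 20891 \left(1137 - 34469\right) = 20891 \left(-33332\right) = -696338812$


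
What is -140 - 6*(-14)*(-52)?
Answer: -4508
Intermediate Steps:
-140 - 6*(-14)*(-52) = -140 + 84*(-52) = -140 - 4368 = -4508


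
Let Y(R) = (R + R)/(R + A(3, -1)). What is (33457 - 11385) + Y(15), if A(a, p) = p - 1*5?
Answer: 66226/3 ≈ 22075.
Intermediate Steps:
A(a, p) = -5 + p (A(a, p) = p - 5 = -5 + p)
Y(R) = 2*R/(-6 + R) (Y(R) = (R + R)/(R + (-5 - 1)) = (2*R)/(R - 6) = (2*R)/(-6 + R) = 2*R/(-6 + R))
(33457 - 11385) + Y(15) = (33457 - 11385) + 2*15/(-6 + 15) = 22072 + 2*15/9 = 22072 + 2*15*(⅑) = 22072 + 10/3 = 66226/3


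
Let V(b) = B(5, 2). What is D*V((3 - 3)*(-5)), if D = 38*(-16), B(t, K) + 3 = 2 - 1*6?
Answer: 4256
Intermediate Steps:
B(t, K) = -7 (B(t, K) = -3 + (2 - 1*6) = -3 + (2 - 6) = -3 - 4 = -7)
V(b) = -7
D = -608
D*V((3 - 3)*(-5)) = -608*(-7) = 4256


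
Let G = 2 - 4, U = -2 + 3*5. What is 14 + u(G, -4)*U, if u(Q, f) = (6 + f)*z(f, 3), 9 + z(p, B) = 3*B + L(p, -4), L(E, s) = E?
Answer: -90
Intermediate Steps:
U = 13 (U = -2 + 15 = 13)
G = -2
z(p, B) = -9 + p + 3*B (z(p, B) = -9 + (3*B + p) = -9 + (p + 3*B) = -9 + p + 3*B)
u(Q, f) = f*(6 + f) (u(Q, f) = (6 + f)*(-9 + f + 3*3) = (6 + f)*(-9 + f + 9) = (6 + f)*f = f*(6 + f))
14 + u(G, -4)*U = 14 - 4*(6 - 4)*13 = 14 - 4*2*13 = 14 - 8*13 = 14 - 104 = -90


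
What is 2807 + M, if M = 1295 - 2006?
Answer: 2096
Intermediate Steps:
M = -711
2807 + M = 2807 - 711 = 2096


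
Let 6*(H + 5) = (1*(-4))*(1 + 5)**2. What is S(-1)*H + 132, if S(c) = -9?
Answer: 393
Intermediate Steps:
H = -29 (H = -5 + ((1*(-4))*(1 + 5)**2)/6 = -5 + (-4*6**2)/6 = -5 + (-4*36)/6 = -5 + (1/6)*(-144) = -5 - 24 = -29)
S(-1)*H + 132 = -9*(-29) + 132 = 261 + 132 = 393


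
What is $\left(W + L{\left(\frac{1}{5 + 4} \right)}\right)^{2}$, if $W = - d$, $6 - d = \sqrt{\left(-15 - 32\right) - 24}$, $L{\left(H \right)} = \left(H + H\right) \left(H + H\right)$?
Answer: $\frac{\left(-482 + 81 i \sqrt{71}\right)^{2}}{6561} \approx -35.59 - 100.28 i$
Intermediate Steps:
$L{\left(H \right)} = 4 H^{2}$ ($L{\left(H \right)} = 2 H 2 H = 4 H^{2}$)
$d = 6 - i \sqrt{71}$ ($d = 6 - \sqrt{\left(-15 - 32\right) - 24} = 6 - \sqrt{-47 - 24} = 6 - \sqrt{-71} = 6 - i \sqrt{71} \approx 6.0 - 8.4261 i$)
$W = -6 + i \sqrt{71}$ ($W = - (6 - i \sqrt{71}) = -6 + i \sqrt{71} \approx -6.0 + 8.4261 i$)
$\left(W + L{\left(\frac{1}{5 + 4} \right)}\right)^{2} = \left(\left(-6 + i \sqrt{71}\right) + 4 \left(\frac{1}{5 + 4}\right)^{2}\right)^{2} = \left(\left(-6 + i \sqrt{71}\right) + 4 \left(\frac{1}{9}\right)^{2}\right)^{2} = \left(\left(-6 + i \sqrt{71}\right) + \frac{4}{81}\right)^{2} = \left(- \frac{482}{81} + i \sqrt{71}\right)^{2}$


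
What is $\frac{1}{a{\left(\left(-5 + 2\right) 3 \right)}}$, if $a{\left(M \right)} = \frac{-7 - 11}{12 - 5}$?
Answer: $- \frac{7}{18} \approx -0.38889$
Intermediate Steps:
$a{\left(M \right)} = - \frac{18}{7}$
$\frac{1}{a{\left(\left(-5 + 2\right) 3 \right)}} = \frac{1}{- \frac{18}{7}} = - \frac{7}{18}$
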